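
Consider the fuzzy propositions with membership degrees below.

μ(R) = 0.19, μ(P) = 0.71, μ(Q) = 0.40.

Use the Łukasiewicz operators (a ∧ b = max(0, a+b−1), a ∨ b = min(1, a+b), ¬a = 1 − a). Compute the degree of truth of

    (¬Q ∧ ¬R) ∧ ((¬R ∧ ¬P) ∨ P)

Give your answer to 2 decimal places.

0.22

¬Q = 1 − 0.40 = 0.60
¬R = 1 − 0.19 = 0.81
¬Q ∧ ¬R = max(0, a+b−1) on (0.60, 0.81) = 0.41
¬R = 1 − 0.19 = 0.81
¬P = 1 − 0.71 = 0.29
¬R ∧ ¬P = max(0, a+b−1) on (0.81, 0.29) = 0.10
(¬R ∧ ¬P) ∨ P = min(1, a+b) on (0.10, 0.71) = 0.81
(¬Q ∧ ¬R) ∧ ((¬R ∧ ¬P) ∨ P) = max(0, a+b−1) on (0.41, 0.81) = 0.22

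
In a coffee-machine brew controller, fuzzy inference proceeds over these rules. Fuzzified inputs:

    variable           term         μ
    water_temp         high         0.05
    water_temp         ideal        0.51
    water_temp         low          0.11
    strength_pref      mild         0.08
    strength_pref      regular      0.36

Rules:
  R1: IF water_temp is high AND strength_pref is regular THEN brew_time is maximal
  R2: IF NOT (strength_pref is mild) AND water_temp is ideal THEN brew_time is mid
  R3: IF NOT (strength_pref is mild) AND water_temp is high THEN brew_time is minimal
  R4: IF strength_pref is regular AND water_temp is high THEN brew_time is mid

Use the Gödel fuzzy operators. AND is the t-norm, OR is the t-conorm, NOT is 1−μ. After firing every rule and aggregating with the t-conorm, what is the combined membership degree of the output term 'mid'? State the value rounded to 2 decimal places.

R1: high=0.05, regular=0.36; AND[min(a, b)] → w = 0.05
R2: ¬mild=1−0.08=0.92, ideal=0.51; AND[min(a, b)] → w = 0.51
R3: ¬mild=1−0.08=0.92, high=0.05; AND[min(a, b)] → w = 0.05
R4: regular=0.36, high=0.05; AND[min(a, b)] → w = 0.05
Rules with consequent 'mid': {R2, R4} → strengths 0.51, 0.05
Aggregate via t-conorm [max(a, b)]: 0.51

0.51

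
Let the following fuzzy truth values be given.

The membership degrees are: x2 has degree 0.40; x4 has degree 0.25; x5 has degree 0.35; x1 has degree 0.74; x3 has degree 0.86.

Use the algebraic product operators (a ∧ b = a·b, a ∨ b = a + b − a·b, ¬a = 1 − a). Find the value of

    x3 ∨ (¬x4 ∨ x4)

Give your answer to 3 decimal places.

¬x4 = 1 − 0.2500 = 0.7500
¬x4 ∨ x4 = a + b − a·b on (0.7500, 0.2500) = 0.8125
x3 ∨ (¬x4 ∨ x4) = a + b − a·b on (0.8600, 0.8125) = 0.9737

0.974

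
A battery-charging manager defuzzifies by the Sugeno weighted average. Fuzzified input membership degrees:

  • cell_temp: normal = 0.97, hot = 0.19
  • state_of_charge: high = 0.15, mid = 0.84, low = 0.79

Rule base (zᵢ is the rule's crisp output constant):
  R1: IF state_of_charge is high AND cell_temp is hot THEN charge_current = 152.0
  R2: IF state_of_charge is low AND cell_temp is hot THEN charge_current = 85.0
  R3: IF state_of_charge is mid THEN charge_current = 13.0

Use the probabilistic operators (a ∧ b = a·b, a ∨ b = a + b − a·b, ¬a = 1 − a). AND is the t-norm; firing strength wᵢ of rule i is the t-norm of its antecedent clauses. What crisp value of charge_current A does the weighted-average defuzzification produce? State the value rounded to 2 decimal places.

R1 (z=152.0): high=0.15, hot=0.19; AND[a·b] → w = 0.0285
R2 (z=85.0): low=0.79, hot=0.19; AND[a·b] → w = 0.1501
R3 (z=13.0): mid=0.84 → w = 0.8400
Weighted average = (0.0285·152.0 + 0.1501·85.0 + 0.8400·13.0) / (0.0285 + 0.1501 + 0.8400)
  = 28.0105 / 1.0186 = 27.50

27.50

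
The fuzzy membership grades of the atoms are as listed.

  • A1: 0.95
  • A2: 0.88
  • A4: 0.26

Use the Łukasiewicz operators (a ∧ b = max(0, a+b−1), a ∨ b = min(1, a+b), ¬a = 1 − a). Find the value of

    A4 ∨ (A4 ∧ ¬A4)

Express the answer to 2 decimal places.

0.26

¬A4 = 1 − 0.26 = 0.74
A4 ∧ ¬A4 = max(0, a+b−1) on (0.26, 0.74) = 0.00
A4 ∨ (A4 ∧ ¬A4) = min(1, a+b) on (0.26, 0.00) = 0.26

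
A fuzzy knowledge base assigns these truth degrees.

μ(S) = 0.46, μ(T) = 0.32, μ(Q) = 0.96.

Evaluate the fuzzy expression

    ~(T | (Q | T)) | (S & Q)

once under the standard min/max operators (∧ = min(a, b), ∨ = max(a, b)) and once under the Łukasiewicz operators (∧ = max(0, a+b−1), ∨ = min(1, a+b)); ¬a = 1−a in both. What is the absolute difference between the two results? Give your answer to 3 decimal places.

0.040

Under standard min/max:
  Q | T = max(a, b) on (0.96, 0.32) = 0.96
  T | (Q | T) = max(a, b) on (0.32, 0.96) = 0.96
  ~(T | (Q | T)) = 1 − 0.96 = 0.04
  S & Q = min(a, b) on (0.46, 0.96) = 0.46
  ~(T | (Q | T)) | (S & Q) = max(a, b) on (0.04, 0.46) = 0.46
  → value = 0.4600
Under Łukasiewicz:
  Q | T = min(1, a+b) on (0.96, 0.32) = 1.00
  T | (Q | T) = min(1, a+b) on (0.32, 1.00) = 1.00
  ~(T | (Q | T)) = 1 − 1.00 = 0.00
  S & Q = max(0, a+b−1) on (0.46, 0.96) = 0.42
  ~(T | (Q | T)) | (S & Q) = min(1, a+b) on (0.00, 0.42) = 0.42
  → value = 0.4200
|0.4600 − 0.4200| = 0.040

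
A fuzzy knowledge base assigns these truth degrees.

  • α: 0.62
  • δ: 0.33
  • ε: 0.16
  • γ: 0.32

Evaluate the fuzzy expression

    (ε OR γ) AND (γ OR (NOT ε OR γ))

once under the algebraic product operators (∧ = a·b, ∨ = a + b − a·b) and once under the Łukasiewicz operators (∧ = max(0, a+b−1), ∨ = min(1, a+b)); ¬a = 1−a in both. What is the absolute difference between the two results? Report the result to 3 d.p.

Under algebraic product:
  ε OR γ = a + b − a·b on (0.1600, 0.3200) = 0.4288
  NOT ε = 1 − 0.1600 = 0.8400
  NOT ε OR γ = a + b − a·b on (0.8400, 0.3200) = 0.8912
  γ OR (NOT ε OR γ) = a + b − a·b on (0.3200, 0.8912) = 0.9260
  (ε OR γ) AND (γ OR (NOT ε OR γ)) = a·b on (0.4288, 0.9260) = 0.3971
  → value = 0.3971
Under Łukasiewicz:
  ε OR γ = min(1, a+b) on (0.16, 0.32) = 0.48
  NOT ε = 1 − 0.16 = 0.84
  NOT ε OR γ = min(1, a+b) on (0.84, 0.32) = 1.00
  γ OR (NOT ε OR γ) = min(1, a+b) on (0.32, 1.00) = 1.00
  (ε OR γ) AND (γ OR (NOT ε OR γ)) = max(0, a+b−1) on (0.48, 1.00) = 0.48
  → value = 0.4800
|0.3971 − 0.4800| = 0.083

0.083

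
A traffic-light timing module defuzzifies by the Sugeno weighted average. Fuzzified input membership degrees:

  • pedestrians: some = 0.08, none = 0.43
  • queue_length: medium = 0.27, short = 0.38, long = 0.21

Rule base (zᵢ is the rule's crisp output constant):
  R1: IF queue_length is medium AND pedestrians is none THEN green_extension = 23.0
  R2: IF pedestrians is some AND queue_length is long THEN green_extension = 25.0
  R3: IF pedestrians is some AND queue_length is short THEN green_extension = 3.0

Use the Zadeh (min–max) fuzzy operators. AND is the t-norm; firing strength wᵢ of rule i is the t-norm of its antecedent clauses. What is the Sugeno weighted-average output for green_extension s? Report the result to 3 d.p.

19.651

R1 (z=23.0): medium=0.27, none=0.43; AND[min(a, b)] → w = 0.27
R2 (z=25.0): some=0.08, long=0.21; AND[min(a, b)] → w = 0.08
R3 (z=3.0): some=0.08, short=0.38; AND[min(a, b)] → w = 0.08
Weighted average = (0.27·23.0 + 0.08·25.0 + 0.08·3.0) / (0.27 + 0.08 + 0.08)
  = 8.4500 / 0.4300 = 19.651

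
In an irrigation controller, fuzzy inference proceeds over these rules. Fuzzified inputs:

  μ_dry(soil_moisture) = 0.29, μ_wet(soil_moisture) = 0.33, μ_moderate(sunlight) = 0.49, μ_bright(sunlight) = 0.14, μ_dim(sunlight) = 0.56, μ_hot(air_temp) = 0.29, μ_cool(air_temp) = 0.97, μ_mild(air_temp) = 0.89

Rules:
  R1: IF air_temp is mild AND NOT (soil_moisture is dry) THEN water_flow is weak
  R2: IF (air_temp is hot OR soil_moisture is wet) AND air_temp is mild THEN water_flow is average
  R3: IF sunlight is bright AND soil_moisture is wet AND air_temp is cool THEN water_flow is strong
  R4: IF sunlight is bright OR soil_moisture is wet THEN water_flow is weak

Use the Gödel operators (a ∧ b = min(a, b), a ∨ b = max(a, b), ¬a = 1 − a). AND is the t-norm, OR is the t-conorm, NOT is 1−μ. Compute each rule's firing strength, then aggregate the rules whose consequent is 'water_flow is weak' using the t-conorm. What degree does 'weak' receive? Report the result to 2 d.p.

0.71

R1: mild=0.89, ¬dry=1−0.29=0.71; AND[min(a, b)] → w = 0.71
R2: (hot=0.29 OR wet=0.33) = 0.33; AND[min(a, b)] with mild=0.89 → w = 0.33
R3: bright=0.14, wet=0.33, cool=0.97; AND[min(a, b)] → w = 0.14
R4: bright=0.14, wet=0.33; OR[max(a, b)] → w = 0.33
Rules with consequent 'weak': {R1, R4} → strengths 0.71, 0.33
Aggregate via t-conorm [max(a, b)]: 0.71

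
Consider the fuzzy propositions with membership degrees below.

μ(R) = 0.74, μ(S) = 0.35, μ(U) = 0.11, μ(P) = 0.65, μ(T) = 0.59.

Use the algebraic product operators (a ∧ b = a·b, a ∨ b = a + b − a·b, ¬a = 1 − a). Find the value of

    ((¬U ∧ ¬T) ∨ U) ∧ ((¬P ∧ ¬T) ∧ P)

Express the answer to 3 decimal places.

¬U = 1 − 0.1100 = 0.8900
¬T = 1 − 0.5900 = 0.4100
¬U ∧ ¬T = a·b on (0.8900, 0.4100) = 0.3649
(¬U ∧ ¬T) ∨ U = a + b − a·b on (0.3649, 0.1100) = 0.4348
¬P = 1 − 0.6500 = 0.3500
¬T = 1 − 0.5900 = 0.4100
¬P ∧ ¬T = a·b on (0.3500, 0.4100) = 0.1435
(¬P ∧ ¬T) ∧ P = a·b on (0.1435, 0.6500) = 0.0933
((¬U ∧ ¬T) ∨ U) ∧ ((¬P ∧ ¬T) ∧ P) = a·b on (0.4348, 0.0933) = 0.0406

0.041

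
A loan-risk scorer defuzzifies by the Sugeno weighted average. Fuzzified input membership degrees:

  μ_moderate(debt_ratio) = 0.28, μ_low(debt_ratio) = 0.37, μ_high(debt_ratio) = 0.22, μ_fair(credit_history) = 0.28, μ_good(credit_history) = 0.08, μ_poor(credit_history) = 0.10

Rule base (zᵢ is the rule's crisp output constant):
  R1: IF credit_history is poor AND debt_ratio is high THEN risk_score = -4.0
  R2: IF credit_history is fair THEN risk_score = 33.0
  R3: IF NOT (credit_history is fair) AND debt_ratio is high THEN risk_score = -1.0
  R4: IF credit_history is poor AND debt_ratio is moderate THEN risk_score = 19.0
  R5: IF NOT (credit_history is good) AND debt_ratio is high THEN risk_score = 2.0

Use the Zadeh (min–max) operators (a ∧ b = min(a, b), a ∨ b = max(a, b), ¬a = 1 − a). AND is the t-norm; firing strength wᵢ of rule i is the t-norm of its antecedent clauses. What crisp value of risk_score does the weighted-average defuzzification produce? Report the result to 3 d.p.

R1 (z=-4.0): poor=0.10, high=0.22; AND[min(a, b)] → w = 0.10
R2 (z=33.0): fair=0.28 → w = 0.28
R3 (z=-1.0): ¬fair=1−0.28=0.72, high=0.22; AND[min(a, b)] → w = 0.22
R4 (z=19.0): poor=0.10, moderate=0.28; AND[min(a, b)] → w = 0.10
R5 (z=2.0): ¬good=1−0.08=0.92, high=0.22; AND[min(a, b)] → w = 0.22
Weighted average = (0.10·-4.0 + 0.28·33.0 + 0.22·-1.0 + 0.10·19.0 + 0.22·2.0) / (0.10 + 0.28 + 0.22 + 0.10 + 0.22)
  = 10.9600 / 0.9200 = 11.913

11.913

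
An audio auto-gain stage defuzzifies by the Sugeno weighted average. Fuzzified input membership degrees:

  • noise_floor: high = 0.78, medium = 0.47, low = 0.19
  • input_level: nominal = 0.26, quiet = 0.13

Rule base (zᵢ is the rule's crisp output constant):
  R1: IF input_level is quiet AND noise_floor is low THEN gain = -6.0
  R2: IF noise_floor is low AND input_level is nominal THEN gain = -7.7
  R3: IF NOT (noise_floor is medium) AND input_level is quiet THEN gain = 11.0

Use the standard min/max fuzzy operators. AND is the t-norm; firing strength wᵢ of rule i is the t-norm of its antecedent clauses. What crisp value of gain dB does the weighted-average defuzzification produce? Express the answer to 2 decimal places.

R1 (z=-6.0): quiet=0.13, low=0.19; AND[min(a, b)] → w = 0.13
R2 (z=-7.7): low=0.19, nominal=0.26; AND[min(a, b)] → w = 0.19
R3 (z=11.0): ¬medium=1−0.47=0.53, quiet=0.13; AND[min(a, b)] → w = 0.13
Weighted average = (0.13·-6.0 + 0.19·-7.7 + 0.13·11.0) / (0.13 + 0.19 + 0.13)
  = -0.8130 / 0.4500 = -1.81

-1.81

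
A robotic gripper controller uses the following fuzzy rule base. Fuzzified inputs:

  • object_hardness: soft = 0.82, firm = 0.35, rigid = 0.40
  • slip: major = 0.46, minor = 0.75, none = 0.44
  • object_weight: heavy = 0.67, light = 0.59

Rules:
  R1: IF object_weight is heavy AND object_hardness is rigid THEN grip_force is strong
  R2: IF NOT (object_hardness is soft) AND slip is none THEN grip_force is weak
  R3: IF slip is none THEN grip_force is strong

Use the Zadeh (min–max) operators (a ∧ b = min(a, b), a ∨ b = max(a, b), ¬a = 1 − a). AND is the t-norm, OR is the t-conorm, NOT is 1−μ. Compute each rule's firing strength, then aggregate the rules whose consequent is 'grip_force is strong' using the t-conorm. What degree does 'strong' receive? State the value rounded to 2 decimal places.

R1: heavy=0.67, rigid=0.40; AND[min(a, b)] → w = 0.40
R2: ¬soft=1−0.82=0.18, none=0.44; AND[min(a, b)] → w = 0.18
R3: none=0.44 → w = 0.44
Rules with consequent 'strong': {R1, R3} → strengths 0.40, 0.44
Aggregate via t-conorm [max(a, b)]: 0.44

0.44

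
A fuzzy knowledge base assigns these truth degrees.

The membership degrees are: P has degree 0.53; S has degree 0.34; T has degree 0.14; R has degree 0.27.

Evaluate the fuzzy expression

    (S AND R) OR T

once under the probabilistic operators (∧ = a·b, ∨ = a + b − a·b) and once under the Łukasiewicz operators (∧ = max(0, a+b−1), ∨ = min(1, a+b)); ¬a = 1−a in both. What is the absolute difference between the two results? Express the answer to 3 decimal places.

Under probabilistic:
  S AND R = a·b on (0.3400, 0.2700) = 0.0918
  (S AND R) OR T = a + b − a·b on (0.0918, 0.1400) = 0.2189
  → value = 0.2189
Under Łukasiewicz:
  S AND R = max(0, a+b−1) on (0.34, 0.27) = 0.00
  (S AND R) OR T = min(1, a+b) on (0.00, 0.14) = 0.14
  → value = 0.1400
|0.2189 − 0.1400| = 0.079

0.079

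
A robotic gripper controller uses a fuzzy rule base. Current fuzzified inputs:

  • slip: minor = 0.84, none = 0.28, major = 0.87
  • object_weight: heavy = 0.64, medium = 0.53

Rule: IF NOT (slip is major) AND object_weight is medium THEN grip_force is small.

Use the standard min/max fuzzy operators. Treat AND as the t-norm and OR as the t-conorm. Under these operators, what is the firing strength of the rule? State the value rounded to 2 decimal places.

0.13

firing strength: ¬major=1−0.87=0.13, medium=0.53; AND[min(a, b)] → w = 0.13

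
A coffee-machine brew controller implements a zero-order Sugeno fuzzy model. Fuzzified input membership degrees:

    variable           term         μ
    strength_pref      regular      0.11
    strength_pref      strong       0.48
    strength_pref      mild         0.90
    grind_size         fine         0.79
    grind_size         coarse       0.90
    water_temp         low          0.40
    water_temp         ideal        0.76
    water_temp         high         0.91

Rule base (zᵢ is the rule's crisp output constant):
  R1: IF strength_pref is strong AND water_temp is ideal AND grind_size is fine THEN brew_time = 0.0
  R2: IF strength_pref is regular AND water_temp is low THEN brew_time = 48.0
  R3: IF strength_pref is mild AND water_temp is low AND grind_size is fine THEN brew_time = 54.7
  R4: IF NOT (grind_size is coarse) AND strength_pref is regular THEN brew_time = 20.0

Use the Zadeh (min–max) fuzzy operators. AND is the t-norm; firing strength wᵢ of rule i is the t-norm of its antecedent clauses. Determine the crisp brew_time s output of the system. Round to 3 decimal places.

26.752

R1 (z=0.0): strong=0.48, ideal=0.76, fine=0.79; AND[min(a, b)] → w = 0.48
R2 (z=48.0): regular=0.11, low=0.40; AND[min(a, b)] → w = 0.11
R3 (z=54.7): mild=0.90, low=0.40, fine=0.79; AND[min(a, b)] → w = 0.40
R4 (z=20.0): ¬coarse=1−0.90=0.10, regular=0.11; AND[min(a, b)] → w = 0.10
Weighted average = (0.48·0.0 + 0.11·48.0 + 0.40·54.7 + 0.10·20.0) / (0.48 + 0.11 + 0.40 + 0.10)
  = 29.1600 / 1.0900 = 26.752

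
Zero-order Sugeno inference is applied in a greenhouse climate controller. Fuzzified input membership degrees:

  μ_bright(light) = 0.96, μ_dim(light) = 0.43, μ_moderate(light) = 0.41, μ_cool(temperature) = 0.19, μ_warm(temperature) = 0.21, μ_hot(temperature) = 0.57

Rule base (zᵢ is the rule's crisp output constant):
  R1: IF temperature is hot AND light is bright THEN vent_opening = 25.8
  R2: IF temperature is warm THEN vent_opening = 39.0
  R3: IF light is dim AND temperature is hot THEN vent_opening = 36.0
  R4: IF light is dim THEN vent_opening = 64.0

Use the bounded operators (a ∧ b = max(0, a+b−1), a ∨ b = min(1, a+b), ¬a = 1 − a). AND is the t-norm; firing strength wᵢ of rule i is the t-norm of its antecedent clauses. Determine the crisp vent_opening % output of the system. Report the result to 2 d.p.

R1 (z=25.8): hot=0.57, bright=0.96; AND[max(0, a+b−1)] → w = 0.53
R2 (z=39.0): warm=0.21 → w = 0.21
R3 (z=36.0): dim=0.43, hot=0.57; AND[max(0, a+b−1)] → w = 0.00
R4 (z=64.0): dim=0.43 → w = 0.43
Weighted average = (0.53·25.8 + 0.21·39.0 + 0.00·36.0 + 0.43·64.0) / (0.53 + 0.21 + 0.00 + 0.43)
  = 49.3840 / 1.1700 = 42.21

42.21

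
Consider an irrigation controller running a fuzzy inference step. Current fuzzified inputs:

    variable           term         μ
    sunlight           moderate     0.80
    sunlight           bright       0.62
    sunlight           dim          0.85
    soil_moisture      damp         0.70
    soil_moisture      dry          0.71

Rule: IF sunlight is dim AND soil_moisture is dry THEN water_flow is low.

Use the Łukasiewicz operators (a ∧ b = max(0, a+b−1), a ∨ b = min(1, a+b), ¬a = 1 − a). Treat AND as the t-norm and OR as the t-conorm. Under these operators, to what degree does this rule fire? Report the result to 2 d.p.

firing strength: dim=0.85, dry=0.71; AND[max(0, a+b−1)] → w = 0.56

0.56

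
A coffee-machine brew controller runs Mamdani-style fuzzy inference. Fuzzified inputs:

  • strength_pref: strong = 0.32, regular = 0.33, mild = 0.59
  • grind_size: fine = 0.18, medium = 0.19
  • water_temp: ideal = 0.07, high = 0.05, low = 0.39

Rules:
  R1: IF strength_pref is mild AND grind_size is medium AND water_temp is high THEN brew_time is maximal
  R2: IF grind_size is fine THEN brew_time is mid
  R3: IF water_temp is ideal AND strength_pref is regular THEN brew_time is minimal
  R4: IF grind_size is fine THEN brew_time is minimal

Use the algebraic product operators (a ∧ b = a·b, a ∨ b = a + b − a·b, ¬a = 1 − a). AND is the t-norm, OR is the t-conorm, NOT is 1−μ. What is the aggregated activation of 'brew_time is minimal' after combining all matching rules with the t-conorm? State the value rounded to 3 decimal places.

R1: mild=0.59, medium=0.19, high=0.05; AND[a·b] → w = 0.0056
R2: fine=0.18 → w = 0.1800
R3: ideal=0.07, regular=0.33; AND[a·b] → w = 0.0231
R4: fine=0.18 → w = 0.1800
Rules with consequent 'minimal': {R3, R4} → strengths 0.0231, 0.1800
Aggregate via t-conorm [a + b − a·b]: 0.1989

0.199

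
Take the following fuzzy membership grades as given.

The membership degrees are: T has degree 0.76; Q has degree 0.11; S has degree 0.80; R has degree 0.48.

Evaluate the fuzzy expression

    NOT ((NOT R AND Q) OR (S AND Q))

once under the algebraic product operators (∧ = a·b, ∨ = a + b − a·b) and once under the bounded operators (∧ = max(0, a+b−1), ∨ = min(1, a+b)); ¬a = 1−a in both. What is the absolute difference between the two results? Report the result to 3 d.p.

Under algebraic product:
  NOT R = 1 − 0.4800 = 0.5200
  NOT R AND Q = a·b on (0.5200, 0.1100) = 0.0572
  S AND Q = a·b on (0.8000, 0.1100) = 0.0880
  (NOT R AND Q) OR (S AND Q) = a + b − a·b on (0.0572, 0.0880) = 0.1402
  NOT ((NOT R AND Q) OR (S AND Q)) = 1 − 0.1402 = 0.8598
  → value = 0.8598
Under bounded:
  NOT R = 1 − 0.48 = 0.52
  NOT R AND Q = max(0, a+b−1) on (0.52, 0.11) = 0.00
  S AND Q = max(0, a+b−1) on (0.80, 0.11) = 0.00
  (NOT R AND Q) OR (S AND Q) = min(1, a+b) on (0.00, 0.00) = 0.00
  NOT ((NOT R AND Q) OR (S AND Q)) = 1 − 0.00 = 1.00
  → value = 1.0000
|0.8598 − 1.0000| = 0.140

0.140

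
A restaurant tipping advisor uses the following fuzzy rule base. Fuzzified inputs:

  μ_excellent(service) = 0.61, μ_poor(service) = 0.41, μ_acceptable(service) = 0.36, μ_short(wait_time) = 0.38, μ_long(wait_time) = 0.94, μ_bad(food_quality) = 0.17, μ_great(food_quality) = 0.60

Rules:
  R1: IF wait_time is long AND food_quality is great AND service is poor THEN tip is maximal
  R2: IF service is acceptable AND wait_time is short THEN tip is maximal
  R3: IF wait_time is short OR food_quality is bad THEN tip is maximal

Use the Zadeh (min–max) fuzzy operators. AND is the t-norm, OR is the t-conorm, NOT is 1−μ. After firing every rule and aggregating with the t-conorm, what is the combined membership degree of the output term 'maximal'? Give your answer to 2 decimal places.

0.41

R1: long=0.94, great=0.60, poor=0.41; AND[min(a, b)] → w = 0.41
R2: acceptable=0.36, short=0.38; AND[min(a, b)] → w = 0.36
R3: short=0.38, bad=0.17; OR[max(a, b)] → w = 0.38
Rules with consequent 'maximal': {R1, R2, R3} → strengths 0.41, 0.36, 0.38
Aggregate via t-conorm [max(a, b)]: 0.41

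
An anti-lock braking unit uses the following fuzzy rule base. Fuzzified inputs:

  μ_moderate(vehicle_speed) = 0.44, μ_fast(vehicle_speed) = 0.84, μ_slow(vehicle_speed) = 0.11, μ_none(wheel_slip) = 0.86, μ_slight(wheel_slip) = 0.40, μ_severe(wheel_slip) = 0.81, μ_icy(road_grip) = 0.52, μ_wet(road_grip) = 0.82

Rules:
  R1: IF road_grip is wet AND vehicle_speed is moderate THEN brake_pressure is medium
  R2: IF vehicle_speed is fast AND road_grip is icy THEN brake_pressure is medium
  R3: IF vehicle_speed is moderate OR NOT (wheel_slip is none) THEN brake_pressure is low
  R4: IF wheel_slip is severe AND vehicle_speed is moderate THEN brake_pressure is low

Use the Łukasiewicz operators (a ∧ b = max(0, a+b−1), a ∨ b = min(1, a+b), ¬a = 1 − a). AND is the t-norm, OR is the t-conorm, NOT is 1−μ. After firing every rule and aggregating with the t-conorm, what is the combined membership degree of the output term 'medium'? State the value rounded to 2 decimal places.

R1: wet=0.82, moderate=0.44; AND[max(0, a+b−1)] → w = 0.26
R2: fast=0.84, icy=0.52; AND[max(0, a+b−1)] → w = 0.36
R3: moderate=0.44, ¬none=1−0.86=0.14; OR[min(1, a+b)] → w = 0.58
R4: severe=0.81, moderate=0.44; AND[max(0, a+b−1)] → w = 0.25
Rules with consequent 'medium': {R1, R2} → strengths 0.26, 0.36
Aggregate via t-conorm [min(1, a+b)]: 0.62

0.62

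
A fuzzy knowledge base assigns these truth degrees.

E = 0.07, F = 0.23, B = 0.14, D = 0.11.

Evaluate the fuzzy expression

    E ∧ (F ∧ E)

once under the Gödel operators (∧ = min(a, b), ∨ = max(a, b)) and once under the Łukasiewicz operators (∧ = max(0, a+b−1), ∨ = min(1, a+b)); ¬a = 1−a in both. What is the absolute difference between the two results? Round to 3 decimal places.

Under Gödel:
  F ∧ E = min(a, b) on (0.23, 0.07) = 0.07
  E ∧ (F ∧ E) = min(a, b) on (0.07, 0.07) = 0.07
  → value = 0.0700
Under Łukasiewicz:
  F ∧ E = max(0, a+b−1) on (0.23, 0.07) = 0.00
  E ∧ (F ∧ E) = max(0, a+b−1) on (0.07, 0.00) = 0.00
  → value = 0.0000
|0.0700 − 0.0000| = 0.070

0.070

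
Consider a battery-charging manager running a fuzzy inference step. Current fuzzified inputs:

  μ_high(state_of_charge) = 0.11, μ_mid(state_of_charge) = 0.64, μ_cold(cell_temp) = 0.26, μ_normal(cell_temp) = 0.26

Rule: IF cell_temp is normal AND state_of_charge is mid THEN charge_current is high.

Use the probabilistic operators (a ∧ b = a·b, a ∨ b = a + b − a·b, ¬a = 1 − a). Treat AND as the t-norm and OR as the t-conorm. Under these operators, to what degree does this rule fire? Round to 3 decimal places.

0.166

firing strength: normal=0.26, mid=0.64; AND[a·b] → w = 0.1664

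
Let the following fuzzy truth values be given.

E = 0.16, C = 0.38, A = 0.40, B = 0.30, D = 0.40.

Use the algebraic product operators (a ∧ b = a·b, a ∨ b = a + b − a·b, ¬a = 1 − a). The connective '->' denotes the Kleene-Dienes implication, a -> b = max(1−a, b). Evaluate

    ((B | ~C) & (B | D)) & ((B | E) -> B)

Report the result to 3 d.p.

~C = 1 − 0.3800 = 0.6200
B | ~C = a + b − a·b on (0.3000, 0.6200) = 0.7340
B | D = a + b − a·b on (0.3000, 0.4000) = 0.5800
(B | ~C) & (B | D) = a·b on (0.7340, 0.5800) = 0.4257
B | E = a + b − a·b on (0.3000, 0.1600) = 0.4120
(B | E) -> B  [Kleene-Dienes: max(1−a, b)] with a=0.4120, b=0.3000 → 0.5880
((B | ~C) & (B | D)) & ((B | E) -> B) = a·b on (0.4257, 0.5880) = 0.2503

0.250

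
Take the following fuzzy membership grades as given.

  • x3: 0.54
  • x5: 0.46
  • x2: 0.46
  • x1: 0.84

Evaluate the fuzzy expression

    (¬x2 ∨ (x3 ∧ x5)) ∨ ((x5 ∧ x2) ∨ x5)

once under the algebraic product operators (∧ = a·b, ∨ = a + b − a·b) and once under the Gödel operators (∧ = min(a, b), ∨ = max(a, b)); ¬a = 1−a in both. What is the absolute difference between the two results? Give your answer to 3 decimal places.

0.313

Under algebraic product:
  ¬x2 = 1 − 0.4600 = 0.5400
  x3 ∧ x5 = a·b on (0.5400, 0.4600) = 0.2484
  ¬x2 ∨ (x3 ∧ x5) = a + b − a·b on (0.5400, 0.2484) = 0.6543
  x5 ∧ x2 = a·b on (0.4600, 0.4600) = 0.2116
  (x5 ∧ x2) ∨ x5 = a + b − a·b on (0.2116, 0.4600) = 0.5743
  (¬x2 ∨ (x3 ∧ x5)) ∨ ((x5 ∧ x2) ∨ x5) = a + b − a·b on (0.6543, 0.5743) = 0.8528
  → value = 0.8528
Under Gödel:
  ¬x2 = 1 − 0.46 = 0.54
  x3 ∧ x5 = min(a, b) on (0.54, 0.46) = 0.46
  ¬x2 ∨ (x3 ∧ x5) = max(a, b) on (0.54, 0.46) = 0.54
  x5 ∧ x2 = min(a, b) on (0.46, 0.46) = 0.46
  (x5 ∧ x2) ∨ x5 = max(a, b) on (0.46, 0.46) = 0.46
  (¬x2 ∨ (x3 ∧ x5)) ∨ ((x5 ∧ x2) ∨ x5) = max(a, b) on (0.54, 0.46) = 0.54
  → value = 0.5400
|0.8528 − 0.5400| = 0.313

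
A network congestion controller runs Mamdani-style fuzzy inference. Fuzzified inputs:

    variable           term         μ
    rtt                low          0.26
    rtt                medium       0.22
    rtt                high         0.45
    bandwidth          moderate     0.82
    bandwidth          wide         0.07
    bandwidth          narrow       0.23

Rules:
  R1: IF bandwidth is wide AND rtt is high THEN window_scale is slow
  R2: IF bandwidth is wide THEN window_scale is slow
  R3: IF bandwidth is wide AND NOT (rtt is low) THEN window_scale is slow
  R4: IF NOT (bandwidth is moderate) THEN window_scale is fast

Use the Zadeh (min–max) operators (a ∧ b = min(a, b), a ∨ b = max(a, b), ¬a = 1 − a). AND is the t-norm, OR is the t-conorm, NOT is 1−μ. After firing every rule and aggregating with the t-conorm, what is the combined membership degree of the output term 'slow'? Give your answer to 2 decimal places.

R1: wide=0.07, high=0.45; AND[min(a, b)] → w = 0.07
R2: wide=0.07 → w = 0.07
R3: wide=0.07, ¬low=1−0.26=0.74; AND[min(a, b)] → w = 0.07
R4: ¬moderate=1−0.82=0.18 → w = 0.18
Rules with consequent 'slow': {R1, R2, R3} → strengths 0.07, 0.07, 0.07
Aggregate via t-conorm [max(a, b)]: 0.07

0.07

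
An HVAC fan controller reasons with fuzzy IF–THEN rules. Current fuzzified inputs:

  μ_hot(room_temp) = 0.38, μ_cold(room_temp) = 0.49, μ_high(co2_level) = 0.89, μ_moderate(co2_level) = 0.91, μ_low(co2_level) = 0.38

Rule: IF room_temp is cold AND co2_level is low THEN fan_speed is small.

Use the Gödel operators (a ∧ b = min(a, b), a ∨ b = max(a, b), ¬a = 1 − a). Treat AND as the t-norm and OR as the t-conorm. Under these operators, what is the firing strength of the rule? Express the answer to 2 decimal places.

firing strength: cold=0.49, low=0.38; AND[min(a, b)] → w = 0.38

0.38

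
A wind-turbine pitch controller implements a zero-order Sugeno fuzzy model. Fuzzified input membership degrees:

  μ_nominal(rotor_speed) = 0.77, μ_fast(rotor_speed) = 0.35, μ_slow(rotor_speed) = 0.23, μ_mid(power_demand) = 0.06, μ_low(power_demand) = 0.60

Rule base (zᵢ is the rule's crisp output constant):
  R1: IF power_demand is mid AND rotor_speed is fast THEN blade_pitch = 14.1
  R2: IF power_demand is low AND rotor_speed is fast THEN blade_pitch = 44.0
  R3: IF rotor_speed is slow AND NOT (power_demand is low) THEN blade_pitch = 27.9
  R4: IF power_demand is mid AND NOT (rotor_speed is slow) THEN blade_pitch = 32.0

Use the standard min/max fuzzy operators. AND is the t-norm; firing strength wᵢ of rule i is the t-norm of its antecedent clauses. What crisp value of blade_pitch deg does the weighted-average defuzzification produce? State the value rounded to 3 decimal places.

R1 (z=14.1): mid=0.06, fast=0.35; AND[min(a, b)] → w = 0.06
R2 (z=44.0): low=0.60, fast=0.35; AND[min(a, b)] → w = 0.35
R3 (z=27.9): slow=0.23, ¬low=1−0.60=0.40; AND[min(a, b)] → w = 0.23
R4 (z=32.0): mid=0.06, ¬slow=1−0.23=0.77; AND[min(a, b)] → w = 0.06
Weighted average = (0.06·14.1 + 0.35·44.0 + 0.23·27.9 + 0.06·32.0) / (0.06 + 0.35 + 0.23 + 0.06)
  = 24.5830 / 0.7000 = 35.119

35.119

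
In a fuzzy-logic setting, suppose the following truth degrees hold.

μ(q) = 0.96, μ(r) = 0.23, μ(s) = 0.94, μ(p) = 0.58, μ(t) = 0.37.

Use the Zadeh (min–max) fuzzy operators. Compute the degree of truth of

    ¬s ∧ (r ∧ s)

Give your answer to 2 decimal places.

0.06

¬s = 1 − 0.94 = 0.06
r ∧ s = min(a, b) on (0.23, 0.94) = 0.23
¬s ∧ (r ∧ s) = min(a, b) on (0.06, 0.23) = 0.06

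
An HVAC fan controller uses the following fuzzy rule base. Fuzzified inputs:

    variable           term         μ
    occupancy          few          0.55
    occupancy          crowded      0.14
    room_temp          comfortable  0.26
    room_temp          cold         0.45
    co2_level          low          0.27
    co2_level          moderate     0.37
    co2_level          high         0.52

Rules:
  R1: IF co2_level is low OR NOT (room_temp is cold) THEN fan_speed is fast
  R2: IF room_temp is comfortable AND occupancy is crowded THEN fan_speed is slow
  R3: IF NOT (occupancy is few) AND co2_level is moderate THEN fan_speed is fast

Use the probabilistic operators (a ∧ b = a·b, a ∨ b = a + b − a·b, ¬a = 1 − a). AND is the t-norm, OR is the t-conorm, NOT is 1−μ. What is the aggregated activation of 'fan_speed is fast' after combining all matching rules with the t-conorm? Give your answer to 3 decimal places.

R1: low=0.27, ¬cold=1−0.45=0.55; OR[a + b − a·b] → w = 0.6715
R2: comfortable=0.26, crowded=0.14; AND[a·b] → w = 0.0364
R3: ¬few=1−0.55=0.45, moderate=0.37; AND[a·b] → w = 0.1665
Rules with consequent 'fast': {R1, R3} → strengths 0.6715, 0.1665
Aggregate via t-conorm [a + b − a·b]: 0.7262

0.726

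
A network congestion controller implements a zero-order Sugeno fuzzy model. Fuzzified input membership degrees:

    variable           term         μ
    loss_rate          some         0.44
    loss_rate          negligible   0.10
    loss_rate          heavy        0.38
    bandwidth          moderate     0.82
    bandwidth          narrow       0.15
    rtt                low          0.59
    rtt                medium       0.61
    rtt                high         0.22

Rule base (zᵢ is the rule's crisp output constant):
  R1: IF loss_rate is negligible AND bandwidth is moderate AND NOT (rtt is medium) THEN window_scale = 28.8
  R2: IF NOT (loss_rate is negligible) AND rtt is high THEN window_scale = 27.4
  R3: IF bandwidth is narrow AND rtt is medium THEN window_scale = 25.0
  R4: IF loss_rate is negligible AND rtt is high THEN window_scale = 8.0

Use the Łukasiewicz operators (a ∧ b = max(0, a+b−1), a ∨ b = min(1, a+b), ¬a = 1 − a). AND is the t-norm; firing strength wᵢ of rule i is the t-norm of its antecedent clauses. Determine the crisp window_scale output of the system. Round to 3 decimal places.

27.400

R1 (z=28.8): negligible=0.10, moderate=0.82, ¬medium=1−0.61=0.39; AND[max(0, a+b−1)] → w = 0.00
R2 (z=27.4): ¬negligible=1−0.10=0.90, high=0.22; AND[max(0, a+b−1)] → w = 0.12
R3 (z=25.0): narrow=0.15, medium=0.61; AND[max(0, a+b−1)] → w = 0.00
R4 (z=8.0): negligible=0.10, high=0.22; AND[max(0, a+b−1)] → w = 0.00
Weighted average = (0.00·28.8 + 0.12·27.4 + 0.00·25.0 + 0.00·8.0) / (0.00 + 0.12 + 0.00 + 0.00)
  = 3.2880 / 0.1200 = 27.400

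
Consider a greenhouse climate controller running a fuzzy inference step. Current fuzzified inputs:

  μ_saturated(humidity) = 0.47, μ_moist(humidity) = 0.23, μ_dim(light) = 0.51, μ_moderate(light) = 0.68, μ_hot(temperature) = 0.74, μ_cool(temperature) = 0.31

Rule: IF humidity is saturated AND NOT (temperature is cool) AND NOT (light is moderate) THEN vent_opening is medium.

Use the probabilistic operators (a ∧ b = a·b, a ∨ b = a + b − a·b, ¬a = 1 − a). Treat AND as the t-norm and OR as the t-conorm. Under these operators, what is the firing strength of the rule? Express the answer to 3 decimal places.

firing strength: saturated=0.47, ¬cool=1−0.31=0.69, ¬moderate=1−0.68=0.32; AND[a·b] → w = 0.1038

0.104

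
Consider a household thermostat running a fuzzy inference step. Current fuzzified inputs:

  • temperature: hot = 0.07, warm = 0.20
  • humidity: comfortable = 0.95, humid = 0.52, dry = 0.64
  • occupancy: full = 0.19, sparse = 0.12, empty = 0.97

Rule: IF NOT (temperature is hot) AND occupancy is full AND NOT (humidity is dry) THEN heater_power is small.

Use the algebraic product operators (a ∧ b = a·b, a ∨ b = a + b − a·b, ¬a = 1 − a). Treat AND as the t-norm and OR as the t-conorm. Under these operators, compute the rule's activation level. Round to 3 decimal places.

firing strength: ¬hot=1−0.07=0.93, full=0.19, ¬dry=1−0.64=0.36; AND[a·b] → w = 0.0636

0.064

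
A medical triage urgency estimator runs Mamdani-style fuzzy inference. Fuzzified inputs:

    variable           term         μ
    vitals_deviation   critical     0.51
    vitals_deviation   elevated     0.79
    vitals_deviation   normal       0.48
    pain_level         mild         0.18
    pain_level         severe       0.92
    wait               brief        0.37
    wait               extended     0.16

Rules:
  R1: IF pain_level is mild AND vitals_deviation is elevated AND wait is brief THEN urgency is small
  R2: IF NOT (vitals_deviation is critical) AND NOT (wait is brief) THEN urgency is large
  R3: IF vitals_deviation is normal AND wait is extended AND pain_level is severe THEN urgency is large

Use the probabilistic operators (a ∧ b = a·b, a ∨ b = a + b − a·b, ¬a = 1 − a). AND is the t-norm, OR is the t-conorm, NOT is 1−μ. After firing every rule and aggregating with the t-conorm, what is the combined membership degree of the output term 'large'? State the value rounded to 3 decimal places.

R1: mild=0.18, elevated=0.79, brief=0.37; AND[a·b] → w = 0.0526
R2: ¬critical=1−0.51=0.49, ¬brief=1−0.37=0.63; AND[a·b] → w = 0.3087
R3: normal=0.48, extended=0.16, severe=0.92; AND[a·b] → w = 0.0707
Rules with consequent 'large': {R2, R3} → strengths 0.3087, 0.0707
Aggregate via t-conorm [a + b − a·b]: 0.3575

0.358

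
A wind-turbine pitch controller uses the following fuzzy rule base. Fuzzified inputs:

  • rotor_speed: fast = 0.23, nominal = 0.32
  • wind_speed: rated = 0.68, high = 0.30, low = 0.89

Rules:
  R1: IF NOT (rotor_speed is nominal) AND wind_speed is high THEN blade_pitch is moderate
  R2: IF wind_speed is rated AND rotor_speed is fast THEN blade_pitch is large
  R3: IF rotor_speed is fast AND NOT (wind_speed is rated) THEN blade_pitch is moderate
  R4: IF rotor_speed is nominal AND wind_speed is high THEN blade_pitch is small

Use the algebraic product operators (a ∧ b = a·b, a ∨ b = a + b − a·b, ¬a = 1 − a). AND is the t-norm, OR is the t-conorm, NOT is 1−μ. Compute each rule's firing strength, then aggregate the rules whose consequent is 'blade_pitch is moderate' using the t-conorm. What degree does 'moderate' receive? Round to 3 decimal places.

R1: ¬nominal=1−0.32=0.68, high=0.30; AND[a·b] → w = 0.2040
R2: rated=0.68, fast=0.23; AND[a·b] → w = 0.1564
R3: fast=0.23, ¬rated=1−0.68=0.32; AND[a·b] → w = 0.0736
R4: nominal=0.32, high=0.30; AND[a·b] → w = 0.0960
Rules with consequent 'moderate': {R1, R3} → strengths 0.2040, 0.0736
Aggregate via t-conorm [a + b − a·b]: 0.2626

0.263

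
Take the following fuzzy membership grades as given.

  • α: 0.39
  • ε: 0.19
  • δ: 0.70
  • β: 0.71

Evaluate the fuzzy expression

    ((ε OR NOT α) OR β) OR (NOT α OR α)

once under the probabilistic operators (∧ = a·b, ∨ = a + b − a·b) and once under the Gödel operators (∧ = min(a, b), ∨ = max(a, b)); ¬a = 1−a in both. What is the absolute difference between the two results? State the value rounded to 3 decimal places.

Under probabilistic:
  NOT α = 1 − 0.3900 = 0.6100
  ε OR NOT α = a + b − a·b on (0.1900, 0.6100) = 0.6841
  (ε OR NOT α) OR β = a + b − a·b on (0.6841, 0.7100) = 0.9084
  NOT α = 1 − 0.3900 = 0.6100
  NOT α OR α = a + b − a·b on (0.6100, 0.3900) = 0.7621
  ((ε OR NOT α) OR β) OR (NOT α OR α) = a + b − a·b on (0.9084, 0.7621) = 0.9782
  → value = 0.9782
Under Gödel:
  NOT α = 1 − 0.39 = 0.61
  ε OR NOT α = max(a, b) on (0.19, 0.61) = 0.61
  (ε OR NOT α) OR β = max(a, b) on (0.61, 0.71) = 0.71
  NOT α = 1 − 0.39 = 0.61
  NOT α OR α = max(a, b) on (0.61, 0.39) = 0.61
  ((ε OR NOT α) OR β) OR (NOT α OR α) = max(a, b) on (0.71, 0.61) = 0.71
  → value = 0.7100
|0.9782 − 0.7100| = 0.268

0.268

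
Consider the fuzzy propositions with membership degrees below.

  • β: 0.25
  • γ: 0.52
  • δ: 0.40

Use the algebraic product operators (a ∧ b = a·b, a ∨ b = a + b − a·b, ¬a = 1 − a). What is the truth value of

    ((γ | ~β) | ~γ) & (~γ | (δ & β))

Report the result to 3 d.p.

0.499

~β = 1 − 0.2500 = 0.7500
γ | ~β = a + b − a·b on (0.5200, 0.7500) = 0.8800
~γ = 1 − 0.5200 = 0.4800
(γ | ~β) | ~γ = a + b − a·b on (0.8800, 0.4800) = 0.9376
~γ = 1 − 0.5200 = 0.4800
δ & β = a·b on (0.4000, 0.2500) = 0.1000
~γ | (δ & β) = a + b − a·b on (0.4800, 0.1000) = 0.5320
((γ | ~β) | ~γ) & (~γ | (δ & β)) = a·b on (0.9376, 0.5320) = 0.4988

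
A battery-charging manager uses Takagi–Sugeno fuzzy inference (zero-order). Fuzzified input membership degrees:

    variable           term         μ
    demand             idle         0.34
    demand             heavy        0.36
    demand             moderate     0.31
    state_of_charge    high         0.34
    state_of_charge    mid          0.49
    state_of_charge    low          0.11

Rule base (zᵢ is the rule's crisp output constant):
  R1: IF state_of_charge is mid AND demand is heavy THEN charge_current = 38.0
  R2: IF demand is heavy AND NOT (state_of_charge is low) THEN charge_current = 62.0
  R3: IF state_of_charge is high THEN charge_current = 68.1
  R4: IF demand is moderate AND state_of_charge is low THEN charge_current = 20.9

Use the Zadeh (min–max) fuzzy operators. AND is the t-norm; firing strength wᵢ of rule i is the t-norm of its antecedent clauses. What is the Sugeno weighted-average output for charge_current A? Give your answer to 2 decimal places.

R1 (z=38.0): mid=0.49, heavy=0.36; AND[min(a, b)] → w = 0.36
R2 (z=62.0): heavy=0.36, ¬low=1−0.11=0.89; AND[min(a, b)] → w = 0.36
R3 (z=68.1): high=0.34 → w = 0.34
R4 (z=20.9): moderate=0.31, low=0.11; AND[min(a, b)] → w = 0.11
Weighted average = (0.36·38.0 + 0.36·62.0 + 0.34·68.1 + 0.11·20.9) / (0.36 + 0.36 + 0.34 + 0.11)
  = 61.4530 / 1.1700 = 52.52

52.52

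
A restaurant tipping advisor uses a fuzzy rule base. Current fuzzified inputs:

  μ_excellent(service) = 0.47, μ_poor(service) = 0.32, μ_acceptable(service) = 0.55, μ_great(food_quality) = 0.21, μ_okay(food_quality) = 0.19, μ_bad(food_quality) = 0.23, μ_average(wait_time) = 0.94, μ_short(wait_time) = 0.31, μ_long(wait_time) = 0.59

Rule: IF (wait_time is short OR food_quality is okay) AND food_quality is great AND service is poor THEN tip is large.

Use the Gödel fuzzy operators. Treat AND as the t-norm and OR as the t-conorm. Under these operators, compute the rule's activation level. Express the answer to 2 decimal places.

0.21

firing strength: (short=0.31 OR okay=0.19) = 0.31; AND[min(a, b)] with great=0.21, poor=0.32 → w = 0.21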